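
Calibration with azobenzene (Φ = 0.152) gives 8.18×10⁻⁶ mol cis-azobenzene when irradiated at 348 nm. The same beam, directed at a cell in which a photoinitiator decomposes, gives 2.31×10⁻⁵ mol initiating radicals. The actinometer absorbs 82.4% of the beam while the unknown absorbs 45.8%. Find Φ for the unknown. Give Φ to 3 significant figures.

Photons absorbed by the actinometer: 8.18×10⁻⁶ / 0.152 = 5.382×10⁻⁵ mol.
Incident flux: 5.382×10⁻⁵ / 0.824 = 6.532×10⁻⁵ einstein.
Absorbed by unknown: 0.458 × 6.532×10⁻⁵ = 2.992×10⁻⁵ mol.
Φ(unknown) = 2.31×10⁻⁵ / 2.992×10⁻⁵ = 0.772.

Φ = 0.772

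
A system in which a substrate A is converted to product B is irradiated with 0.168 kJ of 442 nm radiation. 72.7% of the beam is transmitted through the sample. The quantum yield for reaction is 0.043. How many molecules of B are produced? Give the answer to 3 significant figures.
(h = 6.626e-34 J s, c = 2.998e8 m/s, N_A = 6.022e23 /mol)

Photon energy at 442 nm: hc/λ = (6.626e-34)(2.998e8)/(442e-9) = 4.494e-19 J.
Incident energy: 0.168 kJ = 168 J.
Photons incident: 168 / 4.494e-19 = 3.738e20, i.e. 3.738e20/6.022e23 = 6.207e-4 mol.
Fraction absorbed: 1 − 72.7/100 = 0.2730.
Photons absorbed: 0.2730 × 6.207e-4 = 1.695e-4 mol.
Product: Φ × n_abs = 0.043 × 1.695e-4 = 7.289e-6 mol.
As a count: 7.289e-6 × 6.022e23 = 4.39e18.

4.39e18 molecules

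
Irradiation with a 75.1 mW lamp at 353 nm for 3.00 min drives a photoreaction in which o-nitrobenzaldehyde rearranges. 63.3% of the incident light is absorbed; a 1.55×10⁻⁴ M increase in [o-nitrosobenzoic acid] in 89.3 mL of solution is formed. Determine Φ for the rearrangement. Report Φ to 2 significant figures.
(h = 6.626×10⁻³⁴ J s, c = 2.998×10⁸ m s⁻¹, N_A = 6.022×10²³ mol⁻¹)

Φ = 0.55

Product: (1.55×10⁻⁴ M)(0.0893 L) = 1.384×10⁻⁵ mol.
Photon energy at 353 nm: hc/λ = (6.626×10⁻³⁴)(2.998×10⁸)/(353×10⁻⁹) = 5.627×10⁻¹⁹ J.
Energy delivered: (75.1 mW)(180 s) = 13.52 J.
Photons incident: 13.52 / 5.627×10⁻¹⁹ = 2.403×10¹⁹, i.e. 2.403×10¹⁹/6.022×10²³ = 3.990×10⁻⁵ mol.
Photons absorbed: 0.633 × 3.990×10⁻⁵ = 2.526×10⁻⁵ mol.
Φ = 1.384×10⁻⁵ mol / 2.526×10⁻⁵ mol photons = 0.55.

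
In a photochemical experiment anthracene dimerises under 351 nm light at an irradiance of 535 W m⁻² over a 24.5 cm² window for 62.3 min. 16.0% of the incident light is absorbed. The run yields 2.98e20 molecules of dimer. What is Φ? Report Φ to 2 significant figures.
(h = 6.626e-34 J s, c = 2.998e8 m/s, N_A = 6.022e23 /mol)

Φ = 0.22

Product: 2.98e20 / 6.022e23 = 4.949e-4 mol.
Photon energy at 351 nm: hc/λ = (6.626e-34)(2.998e8)/(351e-9) = 5.659e-19 J.
Energy delivered: (535 W m⁻²)(24.5e-4 m²)(3738 s) = 4900 J.
Photons incident: 4900 / 5.659e-19 = 8.659e21, i.e. 8.659e21/6.022e23 = 0.01438 mol.
Photons absorbed: 0.160 × 0.01438 = 0.002301 mol.
Φ = 4.949e-4 mol / 0.002301 mol photons = 0.22.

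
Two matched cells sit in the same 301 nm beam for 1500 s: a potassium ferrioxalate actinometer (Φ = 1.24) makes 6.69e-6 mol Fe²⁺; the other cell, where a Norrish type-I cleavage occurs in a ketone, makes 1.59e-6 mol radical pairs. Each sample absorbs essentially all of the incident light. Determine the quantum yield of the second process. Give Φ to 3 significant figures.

Photons absorbed by the actinometer: 6.69e-6 / 1.24 = 5.395e-6 mol.
Φ(unknown) = 1.59e-6 / 5.395e-6 = 0.295.

Φ = 0.295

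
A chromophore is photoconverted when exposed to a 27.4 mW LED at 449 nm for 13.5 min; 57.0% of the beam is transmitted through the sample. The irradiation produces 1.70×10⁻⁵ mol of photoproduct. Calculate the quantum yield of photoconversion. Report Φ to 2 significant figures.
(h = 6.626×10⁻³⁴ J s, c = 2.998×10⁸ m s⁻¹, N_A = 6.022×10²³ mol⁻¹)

Φ = 0.47

Photon energy at 449 nm: hc/λ = (6.626×10⁻³⁴)(2.998×10⁸)/(449×10⁻⁹) = 4.424×10⁻¹⁹ J.
Energy delivered: (27.4 mW)(810 s) = 22.19 J.
Photons incident: 22.19 / 4.424×10⁻¹⁹ = 5.016×10¹⁹, i.e. 5.016×10¹⁹/6.022×10²³ = 8.329×10⁻⁵ mol.
Fraction absorbed: 1 − 57.0/100 = 0.4300.
Photons absorbed: 0.4300 × 8.329×10⁻⁵ = 3.581×10⁻⁵ mol.
Φ = 1.70×10⁻⁵ mol / 3.581×10⁻⁵ mol photons = 0.47.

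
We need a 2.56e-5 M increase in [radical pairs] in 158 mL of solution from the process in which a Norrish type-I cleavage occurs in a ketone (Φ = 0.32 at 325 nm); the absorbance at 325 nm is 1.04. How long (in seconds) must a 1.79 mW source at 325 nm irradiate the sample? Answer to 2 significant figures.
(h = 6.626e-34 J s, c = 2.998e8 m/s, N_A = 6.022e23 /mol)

Product: (2.56e-5 M)(0.158 L) = 4.045e-6 mol.
Photons that must be absorbed: 4.045e-6 / 0.32 = 1.264e-5 mol.
Fraction absorbed: 1 − 10^(−1.04) = 0.9088.
Incident photons needed: 1.264e-5 / 0.9088 = 1.391e-5 mol.
Photon energy: hc/λ = 6.112e-19 J; per mole, 3.681e5 J mol⁻¹.
Energy required: 1.391e-5 × 3.681e5 = 5.120 J.
Time: 5.120 J / 0.00179 W = 2900 s.

t ≈ 2900 s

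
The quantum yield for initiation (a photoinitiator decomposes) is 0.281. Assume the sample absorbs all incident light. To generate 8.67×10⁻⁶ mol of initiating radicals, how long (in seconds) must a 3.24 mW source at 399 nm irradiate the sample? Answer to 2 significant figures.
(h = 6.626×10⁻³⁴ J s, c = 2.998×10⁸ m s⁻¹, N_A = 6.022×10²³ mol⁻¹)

Photons that must be absorbed: 8.67×10⁻⁶ / 0.281 = 3.085×10⁻⁵ mol.
Photon energy: hc/λ = 4.979×10⁻¹⁹ J; per mole, 2.998×10⁵ J mol⁻¹.
Energy required: 3.085×10⁻⁵ × 2.998×10⁵ = 9.249 J.
Time: 9.249 J / 0.00324 W = 2900 s.

t ≈ 2900 s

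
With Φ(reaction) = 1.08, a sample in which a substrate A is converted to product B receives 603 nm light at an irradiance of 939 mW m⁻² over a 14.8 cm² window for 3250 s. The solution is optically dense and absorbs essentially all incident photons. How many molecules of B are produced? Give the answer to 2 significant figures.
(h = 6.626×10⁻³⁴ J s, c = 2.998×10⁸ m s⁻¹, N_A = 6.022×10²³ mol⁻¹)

1.5×10¹⁹ molecules

Photon energy at 603 nm: hc/λ = (6.626×10⁻³⁴)(2.998×10⁸)/(603×10⁻⁹) = 3.294×10⁻¹⁹ J.
Energy delivered: (939 mW m⁻²)(14.8×10⁻⁴ m²)(3250 s) = 4.517 J.
Photons incident: 4.517 / 3.294×10⁻¹⁹ = 1.371×10¹⁹, i.e. 1.371×10¹⁹/6.022×10²³ = 2.277×10⁻⁵ mol.
Product: Φ × n_abs = 1.08 × 2.277×10⁻⁵ = 2.459×10⁻⁵ mol.
As a count: 2.459×10⁻⁵ × 6.022×10²³ = 1.5×10¹⁹.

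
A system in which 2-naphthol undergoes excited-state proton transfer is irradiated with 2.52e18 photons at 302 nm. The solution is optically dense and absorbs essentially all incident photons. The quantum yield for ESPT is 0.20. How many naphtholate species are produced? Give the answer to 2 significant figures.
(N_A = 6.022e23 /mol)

5.0e17 species

Moles of photons: 2.52e18 / 6.022e23 = 4.185e-6 mol.
Product: Φ × n_abs = 0.20 × 4.185e-6 = 8.370e-7 mol.
As a count: 8.370e-7 × 6.022e23 = 5.0e17.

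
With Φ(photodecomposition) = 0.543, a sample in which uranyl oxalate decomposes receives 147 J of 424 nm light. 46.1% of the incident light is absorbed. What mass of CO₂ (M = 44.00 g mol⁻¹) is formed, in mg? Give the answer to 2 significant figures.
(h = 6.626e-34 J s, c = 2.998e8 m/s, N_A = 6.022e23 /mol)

5.7 mg

Photon energy at 424 nm: hc/λ = (6.626e-34)(2.998e8)/(424e-9) = 4.685e-19 J.
Photons incident: 147 / 4.685e-19 = 3.138e20, i.e. 3.138e20/6.022e23 = 5.211e-4 mol.
Photons absorbed: 0.461 × 5.211e-4 = 2.402e-4 mol.
Product: Φ × n_abs = 0.543 × 2.402e-4 = 1.304e-4 mol.
Mass: 1.304e-4 × 44.00 = 0.005738 g = 5.7 mg.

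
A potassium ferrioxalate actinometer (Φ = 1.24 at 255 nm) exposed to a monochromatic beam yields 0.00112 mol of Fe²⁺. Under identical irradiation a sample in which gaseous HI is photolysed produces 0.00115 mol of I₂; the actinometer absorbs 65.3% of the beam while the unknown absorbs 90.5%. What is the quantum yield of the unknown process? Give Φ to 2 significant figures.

Photons absorbed by the actinometer: 0.00112 / 1.24 = 9.032×10⁻⁴ mol.
Incident flux: 9.032×10⁻⁴ / 0.653 = 0.001383 einstein.
Absorbed by unknown: 0.905 × 0.001383 = 0.001252 mol.
Φ(unknown) = 0.00115 / 0.001252 = 0.92.

Φ = 0.92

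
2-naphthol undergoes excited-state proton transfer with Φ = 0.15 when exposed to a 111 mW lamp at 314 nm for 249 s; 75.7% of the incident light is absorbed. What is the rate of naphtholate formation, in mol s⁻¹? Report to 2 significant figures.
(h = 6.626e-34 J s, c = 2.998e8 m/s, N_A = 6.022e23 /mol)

Photon energy at 314 nm: hc/λ = (6.626e-34)(2.998e8)/(314e-9) = 6.326e-19 J.
Energy delivered: (111 mW)(249 s) = 27.64 J.
Photons incident: 27.64 / 6.326e-19 = 4.369e19, i.e. 4.369e19/6.022e23 = 7.255e-5 mol.
Photons absorbed: 0.757 × 7.255e-5 = 5.492e-5 mol.
Product formed: 0.15 × 5.492e-5 = 8.238e-6 mol.
Rate: 8.238e-6 / 249 s = 3.3e-8 mol s⁻¹.

3.3e-8 mol s⁻¹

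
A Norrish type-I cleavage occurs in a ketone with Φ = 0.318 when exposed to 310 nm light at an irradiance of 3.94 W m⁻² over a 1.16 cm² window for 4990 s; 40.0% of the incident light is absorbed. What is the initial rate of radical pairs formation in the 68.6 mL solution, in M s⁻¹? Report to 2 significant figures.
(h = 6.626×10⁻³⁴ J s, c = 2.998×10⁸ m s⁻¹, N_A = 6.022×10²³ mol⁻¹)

Photon energy at 310 nm: hc/λ = (6.626×10⁻³⁴)(2.998×10⁸)/(310×10⁻⁹) = 6.408×10⁻¹⁹ J.
Energy delivered: (3.94 W m⁻²)(1.16×10⁻⁴ m²)(4990 s) = 2.281 J.
Photons incident: 2.281 / 6.408×10⁻¹⁹ = 3.560×10¹⁸, i.e. 3.560×10¹⁸/6.022×10²³ = 5.912×10⁻⁶ mol.
Photons absorbed: 0.400 × 5.912×10⁻⁶ = 2.365×10⁻⁶ mol.
Product formed: 0.318 × 2.365×10⁻⁶ = 7.521×10⁻⁷ mol.
Rate: 7.521×10⁻⁷ mol / (4990 s × 0.0686 L) = 2.2×10⁻⁹ M s⁻¹.

2.2×10⁻⁹ M s⁻¹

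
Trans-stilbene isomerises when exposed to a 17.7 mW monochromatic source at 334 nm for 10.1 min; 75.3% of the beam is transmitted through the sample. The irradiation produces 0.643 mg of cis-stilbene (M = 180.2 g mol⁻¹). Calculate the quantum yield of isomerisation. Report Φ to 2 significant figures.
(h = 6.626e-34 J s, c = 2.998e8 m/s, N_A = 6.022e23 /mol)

Product: 0.643 mg / 180.2 g mol⁻¹ = 3.568e-6 mol.
Photon energy at 334 nm: hc/λ = (6.626e-34)(2.998e8)/(334e-9) = 5.948e-19 J.
Energy delivered: (17.7 mW)(606 s) = 10.73 J.
Photons incident: 10.73 / 5.948e-19 = 1.804e19, i.e. 1.804e19/6.022e23 = 2.996e-5 mol.
Fraction absorbed: 1 − 75.3/100 = 0.2470.
Photons absorbed: 0.2470 × 2.996e-5 = 7.400e-6 mol.
Φ = 3.568e-6 mol / 7.400e-6 mol photons = 0.48.

Φ = 0.48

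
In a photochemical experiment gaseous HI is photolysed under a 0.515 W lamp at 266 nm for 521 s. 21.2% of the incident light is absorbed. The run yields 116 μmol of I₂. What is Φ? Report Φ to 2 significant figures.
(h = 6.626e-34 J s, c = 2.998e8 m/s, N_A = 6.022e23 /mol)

Product: 116 μmol = 1.16e-4 mol.
Photon energy at 266 nm: hc/λ = (6.626e-34)(2.998e8)/(266e-9) = 7.468e-19 J.
Energy delivered: (0.515 W)(521 s) = 268.3 J.
Photons incident: 268.3 / 7.468e-19 = 3.593e20, i.e. 3.593e20/6.022e23 = 5.966e-4 mol.
Photons absorbed: 0.212 × 5.966e-4 = 1.265e-4 mol.
Φ = 1.16e-4 mol / 1.265e-4 mol photons = 0.92.

Φ = 0.92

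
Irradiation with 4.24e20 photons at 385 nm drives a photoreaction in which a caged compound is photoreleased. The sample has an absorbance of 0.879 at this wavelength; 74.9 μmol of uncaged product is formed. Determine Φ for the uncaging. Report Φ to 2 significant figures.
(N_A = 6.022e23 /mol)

Φ = 0.12

Product: 74.9 μmol = 7.49e-5 mol.
Moles of photons: 4.24e20 / 6.022e23 = 7.041e-4 mol.
Fraction absorbed: 1 − 10^(−0.879) = 0.8679.
Photons absorbed: 0.8679 × 7.041e-4 = 6.111e-4 mol.
Φ = 7.49e-5 mol / 6.111e-4 mol photons = 0.12.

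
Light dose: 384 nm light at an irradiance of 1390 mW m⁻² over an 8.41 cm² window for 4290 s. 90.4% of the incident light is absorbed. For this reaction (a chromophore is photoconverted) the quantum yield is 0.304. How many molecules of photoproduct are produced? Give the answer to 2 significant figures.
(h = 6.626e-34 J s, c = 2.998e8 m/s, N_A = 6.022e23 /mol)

2.7e18 molecules

Photon energy at 384 nm: hc/λ = (6.626e-34)(2.998e8)/(384e-9) = 5.173e-19 J.
Energy delivered: (1390 mW m⁻²)(8.41e-4 m²)(4290 s) = 5.015 J.
Photons incident: 5.015 / 5.173e-19 = 9.695e18, i.e. 9.695e18/6.022e23 = 1.610e-5 mol.
Photons absorbed: 0.904 × 1.610e-5 = 1.455e-5 mol.
Product: Φ × n_abs = 0.304 × 1.455e-5 = 4.423e-6 mol.
As a count: 4.423e-6 × 6.022e23 = 2.7e18.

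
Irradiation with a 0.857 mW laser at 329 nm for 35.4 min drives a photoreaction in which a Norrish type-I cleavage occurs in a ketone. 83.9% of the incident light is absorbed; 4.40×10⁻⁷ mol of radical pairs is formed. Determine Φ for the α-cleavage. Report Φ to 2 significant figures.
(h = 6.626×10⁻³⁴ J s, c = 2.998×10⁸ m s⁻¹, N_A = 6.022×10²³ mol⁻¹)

Φ = 0.10

Photon energy at 329 nm: hc/λ = (6.626×10⁻³⁴)(2.998×10⁸)/(329×10⁻⁹) = 6.038×10⁻¹⁹ J.
Energy delivered: (0.857 mW)(2124 s) = 1.820 J.
Photons incident: 1.820 / 6.038×10⁻¹⁹ = 3.014×10¹⁸, i.e. 3.014×10¹⁸/6.022×10²³ = 5.005×10⁻⁶ mol.
Photons absorbed: 0.839 × 5.005×10⁻⁶ = 4.199×10⁻⁶ mol.
Φ = 4.40×10⁻⁷ mol / 4.199×10⁻⁶ mol photons = 0.10.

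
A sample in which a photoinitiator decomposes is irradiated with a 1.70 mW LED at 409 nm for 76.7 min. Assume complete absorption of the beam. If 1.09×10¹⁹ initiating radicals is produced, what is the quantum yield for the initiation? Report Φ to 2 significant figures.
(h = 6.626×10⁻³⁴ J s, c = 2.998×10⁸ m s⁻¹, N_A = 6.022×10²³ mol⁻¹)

Φ = 0.68

Product: 1.09×10¹⁹ / 6.022×10²³ = 1.810×10⁻⁵ mol.
Photon energy at 409 nm: hc/λ = (6.626×10⁻³⁴)(2.998×10⁸)/(409×10⁻⁹) = 4.857×10⁻¹⁹ J.
Energy delivered: (1.70 mW)(4602 s) = 7.823 J.
Photons incident: 7.823 / 4.857×10⁻¹⁹ = 1.611×10¹⁹, i.e. 1.611×10¹⁹/6.022×10²³ = 2.675×10⁻⁵ mol.
Φ = 1.810×10⁻⁵ mol / 2.675×10⁻⁵ mol photons = 0.68.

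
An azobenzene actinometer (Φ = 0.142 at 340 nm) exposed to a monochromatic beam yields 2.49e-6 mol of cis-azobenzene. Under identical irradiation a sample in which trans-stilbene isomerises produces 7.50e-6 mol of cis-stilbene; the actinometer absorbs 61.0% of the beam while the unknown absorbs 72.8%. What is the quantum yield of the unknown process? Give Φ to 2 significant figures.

Φ = 0.36

Photons absorbed by the actinometer: 2.49e-6 / 0.142 = 1.754e-5 mol.
Incident flux: 1.754e-5 / 0.610 = 2.875e-5 einstein.
Absorbed by unknown: 0.728 × 2.875e-5 = 2.093e-5 mol.
Φ(unknown) = 7.50e-6 / 2.093e-5 = 0.36.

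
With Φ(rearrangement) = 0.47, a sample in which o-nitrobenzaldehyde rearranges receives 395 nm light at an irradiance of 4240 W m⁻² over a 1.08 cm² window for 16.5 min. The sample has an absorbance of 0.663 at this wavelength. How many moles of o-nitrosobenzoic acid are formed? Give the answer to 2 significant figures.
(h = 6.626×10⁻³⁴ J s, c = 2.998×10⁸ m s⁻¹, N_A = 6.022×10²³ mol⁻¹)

5.5×10⁻⁴ mol

Photon energy at 395 nm: hc/λ = (6.626×10⁻³⁴)(2.998×10⁸)/(395×10⁻⁹) = 5.029×10⁻¹⁹ J.
Energy delivered: (4240 W m⁻²)(1.08×10⁻⁴ m²)(990 s) = 453.3 J.
Photons incident: 453.3 / 5.029×10⁻¹⁹ = 9.014×10²⁰, i.e. 9.014×10²⁰/6.022×10²³ = 0.001497 mol.
Fraction absorbed: 1 − 10^(−0.663) = 0.7827.
Photons absorbed: 0.7827 × 0.001497 = 0.001172 mol.
Product: Φ × n_abs = 0.47 × 0.001172 = 5.508×10⁻⁴ mol.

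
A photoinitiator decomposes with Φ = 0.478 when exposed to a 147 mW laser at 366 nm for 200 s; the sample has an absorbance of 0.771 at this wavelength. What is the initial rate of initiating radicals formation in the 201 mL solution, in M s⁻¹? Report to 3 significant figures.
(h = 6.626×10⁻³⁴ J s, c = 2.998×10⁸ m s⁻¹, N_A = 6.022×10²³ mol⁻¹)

Photon energy at 366 nm: hc/λ = (6.626×10⁻³⁴)(2.998×10⁸)/(366×10⁻⁹) = 5.428×10⁻¹⁹ J.
Energy delivered: (147 mW)(200 s) = 29.40 J.
Photons incident: 29.40 / 5.428×10⁻¹⁹ = 5.416×10¹⁹, i.e. 5.416×10¹⁹/6.022×10²³ = 8.994×10⁻⁵ mol.
Fraction absorbed: 1 − 10^(−0.771) = 0.8306.
Photons absorbed: 0.8306 × 8.994×10⁻⁵ = 7.470×10⁻⁵ mol.
Product formed: 0.478 × 7.470×10⁻⁵ = 3.571×10⁻⁵ mol.
Rate: 3.571×10⁻⁵ mol / (200 s × 0.201 L) = 8.88×10⁻⁷ M s⁻¹.

8.88×10⁻⁷ M s⁻¹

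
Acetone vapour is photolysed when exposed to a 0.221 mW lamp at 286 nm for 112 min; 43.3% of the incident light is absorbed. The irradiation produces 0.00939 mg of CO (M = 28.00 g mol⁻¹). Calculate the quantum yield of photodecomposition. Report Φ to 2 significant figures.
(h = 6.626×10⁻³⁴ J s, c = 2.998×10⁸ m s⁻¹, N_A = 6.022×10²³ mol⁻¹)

Product: 0.00939 mg / 28.00 g mol⁻¹ = 3.354×10⁻⁷ mol.
Photon energy at 286 nm: hc/λ = (6.626×10⁻³⁴)(2.998×10⁸)/(286×10⁻⁹) = 6.946×10⁻¹⁹ J.
Energy delivered: (0.221 mW)(6720 s) = 1.485 J.
Photons incident: 1.485 / 6.946×10⁻¹⁹ = 2.138×10¹⁸, i.e. 2.138×10¹⁸/6.022×10²³ = 3.550×10⁻⁶ mol.
Photons absorbed: 0.433 × 3.550×10⁻⁶ = 1.537×10⁻⁶ mol.
Φ = 3.354×10⁻⁷ mol / 1.537×10⁻⁶ mol photons = 0.22.

Φ = 0.22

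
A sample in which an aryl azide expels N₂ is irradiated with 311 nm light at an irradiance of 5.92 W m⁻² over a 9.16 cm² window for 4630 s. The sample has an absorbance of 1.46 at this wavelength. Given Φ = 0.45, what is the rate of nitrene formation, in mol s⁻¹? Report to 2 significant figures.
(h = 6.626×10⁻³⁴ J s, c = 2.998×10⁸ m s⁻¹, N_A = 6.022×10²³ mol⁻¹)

Photon energy at 311 nm: hc/λ = (6.626×10⁻³⁴)(2.998×10⁸)/(311×10⁻⁹) = 6.387×10⁻¹⁹ J.
Energy delivered: (5.92 W m⁻²)(9.16×10⁻⁴ m²)(4630 s) = 25.11 J.
Photons incident: 25.11 / 6.387×10⁻¹⁹ = 3.931×10¹⁹, i.e. 3.931×10¹⁹/6.022×10²³ = 6.528×10⁻⁵ mol.
Fraction absorbed: 1 − 10^(−1.46) = 0.9653.
Photons absorbed: 0.9653 × 6.528×10⁻⁵ = 6.301×10⁻⁵ mol.
Product formed: 0.45 × 6.301×10⁻⁵ = 2.835×10⁻⁵ mol.
Rate: 2.835×10⁻⁵ / 4630 s = 6.1×10⁻⁹ mol s⁻¹.

6.1×10⁻⁹ mol s⁻¹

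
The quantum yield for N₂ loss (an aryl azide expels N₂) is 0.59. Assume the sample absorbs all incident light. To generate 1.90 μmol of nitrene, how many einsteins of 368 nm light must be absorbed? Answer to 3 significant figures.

Product: 1.90 μmol = 1.90×10⁻⁶ mol.
Photons that must be absorbed: 1.90×10⁻⁶ / 0.59 = 3.220×10⁻⁶ mol.

3.22×10⁻⁶ einstein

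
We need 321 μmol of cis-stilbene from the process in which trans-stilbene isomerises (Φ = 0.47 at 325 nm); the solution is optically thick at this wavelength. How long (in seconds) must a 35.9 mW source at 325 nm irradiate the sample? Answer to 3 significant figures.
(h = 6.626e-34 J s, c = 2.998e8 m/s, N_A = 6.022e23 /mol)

Product: 321 μmol = 3.21e-4 mol.
Photons that must be absorbed: 3.21e-4 / 0.47 = 6.830e-4 mol.
Photon energy: hc/λ = 6.112e-19 J; per mole, 3.681e5 J mol⁻¹.
Energy required: 6.830e-4 × 3.681e5 = 251.4 J.
Time: 251.4 J / 0.0359 W = 7000 s.

t ≈ 7000 s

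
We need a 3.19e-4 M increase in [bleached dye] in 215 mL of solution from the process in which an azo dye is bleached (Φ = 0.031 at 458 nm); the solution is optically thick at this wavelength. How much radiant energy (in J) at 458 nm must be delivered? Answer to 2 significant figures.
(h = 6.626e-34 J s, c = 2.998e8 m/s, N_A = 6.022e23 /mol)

Product: (3.19e-4 M)(0.215 L) = 6.859e-5 mol.
Photons that must be absorbed: 6.859e-5 / 0.031 = 0.002213 mol.
Photon energy: hc/λ = 4.337e-19 J; per mole, 2.612e5 J mol⁻¹.
Energy required: 0.002213 × 2.612e5 = 580 J.

580 J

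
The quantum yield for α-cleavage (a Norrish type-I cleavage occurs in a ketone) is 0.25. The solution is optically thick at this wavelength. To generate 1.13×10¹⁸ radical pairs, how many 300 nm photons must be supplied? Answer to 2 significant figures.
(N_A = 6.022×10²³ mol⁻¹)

4.5×10¹⁸ photons

Product: 1.13×10¹⁸ / 6.022×10²³ = 1.876×10⁻⁶ mol.
Photons that must be absorbed: 1.876×10⁻⁶ / 0.25 = 7.504×10⁻⁶ mol.
Photon count: 7.504×10⁻⁶ × 6.022×10²³ = 4.5×10¹⁸.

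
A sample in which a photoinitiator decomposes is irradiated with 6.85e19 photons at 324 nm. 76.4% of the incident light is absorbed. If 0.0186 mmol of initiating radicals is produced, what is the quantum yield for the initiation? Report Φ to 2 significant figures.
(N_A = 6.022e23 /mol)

Product: 0.0186 mmol = 1.86e-5 mol.
Moles of photons: 6.85e19 / 6.022e23 = 1.137e-4 mol.
Photons absorbed: 0.764 × 1.137e-4 = 8.687e-5 mol.
Φ = 1.86e-5 mol / 8.687e-5 mol photons = 0.21.

Φ = 0.21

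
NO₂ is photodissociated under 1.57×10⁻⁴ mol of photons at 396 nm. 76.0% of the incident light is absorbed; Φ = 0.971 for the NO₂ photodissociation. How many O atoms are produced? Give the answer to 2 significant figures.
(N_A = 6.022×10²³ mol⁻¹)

7.0×10¹⁹ atoms

Photons absorbed: 0.760 × 1.57×10⁻⁴ = 1.193×10⁻⁴ mol.
Product: Φ × n_abs = 0.971 × 1.193×10⁻⁴ = 1.158×10⁻⁴ mol.
As a count: 1.158×10⁻⁴ × 6.022×10²³ = 7.0×10¹⁹.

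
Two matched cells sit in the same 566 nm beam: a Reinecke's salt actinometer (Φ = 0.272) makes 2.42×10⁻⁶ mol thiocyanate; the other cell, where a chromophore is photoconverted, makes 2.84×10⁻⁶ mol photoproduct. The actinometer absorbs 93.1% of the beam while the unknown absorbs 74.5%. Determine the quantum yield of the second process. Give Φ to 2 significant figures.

Φ = 0.40

Photons absorbed by the actinometer: 2.42×10⁻⁶ / 0.272 = 8.897×10⁻⁶ mol.
Incident flux: 8.897×10⁻⁶ / 0.931 = 9.556×10⁻⁶ einstein.
Absorbed by unknown: 0.745 × 9.556×10⁻⁶ = 7.119×10⁻⁶ mol.
Φ(unknown) = 2.84×10⁻⁶ / 7.119×10⁻⁶ = 0.40.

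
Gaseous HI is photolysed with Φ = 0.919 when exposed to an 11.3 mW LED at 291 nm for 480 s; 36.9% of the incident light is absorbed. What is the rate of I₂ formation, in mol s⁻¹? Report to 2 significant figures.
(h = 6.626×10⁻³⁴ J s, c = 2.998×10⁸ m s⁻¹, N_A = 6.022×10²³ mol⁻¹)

Photon energy at 291 nm: hc/λ = (6.626×10⁻³⁴)(2.998×10⁸)/(291×10⁻⁹) = 6.826×10⁻¹⁹ J.
Energy delivered: (11.3 mW)(480 s) = 5.424 J.
Photons incident: 5.424 / 6.826×10⁻¹⁹ = 7.946×10¹⁸, i.e. 7.946×10¹⁸/6.022×10²³ = 1.319×10⁻⁵ mol.
Photons absorbed: 0.369 × 1.319×10⁻⁵ = 4.867×10⁻⁶ mol.
Product formed: 0.919 × 4.867×10⁻⁶ = 4.473×10⁻⁶ mol.
Rate: 4.473×10⁻⁶ / 480 s = 9.3×10⁻⁹ mol s⁻¹.

9.3×10⁻⁹ mol s⁻¹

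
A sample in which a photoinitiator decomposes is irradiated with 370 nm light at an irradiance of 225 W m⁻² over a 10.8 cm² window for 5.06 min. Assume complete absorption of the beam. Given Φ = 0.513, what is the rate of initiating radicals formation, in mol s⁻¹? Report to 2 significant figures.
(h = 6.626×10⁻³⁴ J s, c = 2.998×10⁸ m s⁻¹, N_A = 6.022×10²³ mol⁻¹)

3.9×10⁻⁷ mol s⁻¹

Photon energy at 370 nm: hc/λ = (6.626×10⁻³⁴)(2.998×10⁸)/(370×10⁻⁹) = 5.369×10⁻¹⁹ J.
Energy delivered: (225 W m⁻²)(10.8×10⁻⁴ m²)(303.6 s) = 73.77 J.
Photons incident: 73.77 / 5.369×10⁻¹⁹ = 1.374×10²⁰, i.e. 1.374×10²⁰/6.022×10²³ = 2.282×10⁻⁴ mol.
Product formed: 0.513 × 2.282×10⁻⁴ = 1.171×10⁻⁴ mol.
Rate: 1.171×10⁻⁴ / 303.6 s = 3.9×10⁻⁷ mol s⁻¹.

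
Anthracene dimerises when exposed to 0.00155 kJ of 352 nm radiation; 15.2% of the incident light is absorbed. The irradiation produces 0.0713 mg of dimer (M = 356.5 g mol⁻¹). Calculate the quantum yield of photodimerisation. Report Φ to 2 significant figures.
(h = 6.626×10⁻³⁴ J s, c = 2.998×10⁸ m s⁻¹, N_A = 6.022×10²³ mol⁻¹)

Φ = 0.29

Product: 0.0713 mg / 356.5 g mol⁻¹ = 2.000×10⁻⁷ mol.
Photon energy at 352 nm: hc/λ = (6.626×10⁻³⁴)(2.998×10⁸)/(352×10⁻⁹) = 5.643×10⁻¹⁹ J.
Incident energy: 0.00155 kJ = 1.55 J.
Photons incident: 1.55 / 5.643×10⁻¹⁹ = 2.747×10¹⁸, i.e. 2.747×10¹⁸/6.022×10²³ = 4.562×10⁻⁶ mol.
Photons absorbed: 0.152 × 4.562×10⁻⁶ = 6.934×10⁻⁷ mol.
Φ = 2.000×10⁻⁷ mol / 6.934×10⁻⁷ mol photons = 0.29.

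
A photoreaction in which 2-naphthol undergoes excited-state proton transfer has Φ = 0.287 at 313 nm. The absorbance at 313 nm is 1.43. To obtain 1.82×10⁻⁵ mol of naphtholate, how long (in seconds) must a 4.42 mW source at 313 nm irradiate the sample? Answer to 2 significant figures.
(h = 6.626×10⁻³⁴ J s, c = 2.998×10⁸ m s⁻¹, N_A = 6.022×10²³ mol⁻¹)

Photons that must be absorbed: 1.82×10⁻⁵ / 0.287 = 6.341×10⁻⁵ mol.
Fraction absorbed: 1 − 10^(−1.43) = 0.9628.
Incident photons needed: 6.341×10⁻⁵ / 0.9628 = 6.586×10⁻⁵ mol.
Photon energy: hc/λ = 6.347×10⁻¹⁹ J; per mole, 3.822×10⁵ J mol⁻¹.
Energy required: 6.586×10⁻⁵ × 3.822×10⁵ = 25.17 J.
Time: 25.17 J / 0.00442 W = 5700 s.

t ≈ 5700 s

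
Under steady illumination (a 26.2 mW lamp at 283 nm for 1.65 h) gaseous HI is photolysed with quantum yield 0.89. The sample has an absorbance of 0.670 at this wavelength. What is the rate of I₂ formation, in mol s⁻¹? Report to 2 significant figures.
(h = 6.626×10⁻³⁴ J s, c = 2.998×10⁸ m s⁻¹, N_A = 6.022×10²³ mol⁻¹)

Photon energy at 283 nm: hc/λ = (6.626×10⁻³⁴)(2.998×10⁸)/(283×10⁻⁹) = 7.019×10⁻¹⁹ J.
Energy delivered: (26.2 mW)(5940 s) = 155.6 J.
Photons incident: 155.6 / 7.019×10⁻¹⁹ = 2.217×10²⁰, i.e. 2.217×10²⁰/6.022×10²³ = 3.682×10⁻⁴ mol.
Fraction absorbed: 1 − 10^(−0.670) = 0.7862.
Photons absorbed: 0.7862 × 3.682×10⁻⁴ = 2.895×10⁻⁴ mol.
Product formed: 0.89 × 2.895×10⁻⁴ = 2.577×10⁻⁴ mol.
Rate: 2.577×10⁻⁴ / 5940 s = 4.3×10⁻⁸ mol s⁻¹.

4.3×10⁻⁸ mol s⁻¹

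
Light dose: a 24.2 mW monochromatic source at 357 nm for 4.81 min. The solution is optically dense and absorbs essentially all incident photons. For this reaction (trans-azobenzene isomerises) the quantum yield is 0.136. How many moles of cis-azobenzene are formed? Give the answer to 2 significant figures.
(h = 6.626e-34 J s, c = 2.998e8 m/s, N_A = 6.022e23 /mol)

Photon energy at 357 nm: hc/λ = (6.626e-34)(2.998e8)/(357e-9) = 5.564e-19 J.
Energy delivered: (24.2 mW)(288.6 s) = 6.984 J.
Photons incident: 6.984 / 5.564e-19 = 1.255e19, i.e. 1.255e19/6.022e23 = 2.084e-5 mol.
Product: Φ × n_abs = 0.136 × 2.084e-5 = 2.834e-6 mol.

2.8e-6 mol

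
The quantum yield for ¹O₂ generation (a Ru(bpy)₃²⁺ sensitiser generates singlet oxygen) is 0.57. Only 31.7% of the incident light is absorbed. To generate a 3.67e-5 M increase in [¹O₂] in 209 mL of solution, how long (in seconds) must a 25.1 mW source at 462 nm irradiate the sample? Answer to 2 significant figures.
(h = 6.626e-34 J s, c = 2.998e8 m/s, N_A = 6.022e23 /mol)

Product: (3.67e-5 M)(0.209 L) = 7.670e-6 mol.
Photons that must be absorbed: 7.670e-6 / 0.57 = 1.346e-5 mol.
Incident photons needed: 1.346e-5 / 0.317 = 4.246e-5 mol.
Photon energy: hc/λ = 4.300e-19 J; per mole, 2.589e5 J mol⁻¹.
Energy required: 4.246e-5 × 2.589e5 = 10.99 J.
Time: 10.99 J / 0.0251 W = 440 s.

t ≈ 440 s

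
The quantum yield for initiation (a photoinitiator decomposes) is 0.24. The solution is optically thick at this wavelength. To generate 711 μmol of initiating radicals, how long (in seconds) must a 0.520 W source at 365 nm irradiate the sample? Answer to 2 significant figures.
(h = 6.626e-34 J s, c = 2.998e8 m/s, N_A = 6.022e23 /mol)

Product: 711 μmol = 7.11e-4 mol.
Photons that must be absorbed: 7.11e-4 / 0.24 = 0.002963 mol.
Photon energy: hc/λ = 5.442e-19 J; per mole, 3.277e5 J mol⁻¹.
Energy required: 0.002963 × 3.277e5 = 971.0 J.
Time: 971.0 J / 0.52 W = 1900 s.

t ≈ 1900 s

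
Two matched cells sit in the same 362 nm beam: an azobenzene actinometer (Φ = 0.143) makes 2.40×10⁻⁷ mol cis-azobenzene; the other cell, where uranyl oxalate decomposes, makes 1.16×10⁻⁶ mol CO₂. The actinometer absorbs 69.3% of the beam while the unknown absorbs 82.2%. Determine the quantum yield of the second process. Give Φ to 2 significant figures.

Φ = 0.58

Photons absorbed by the actinometer: 2.40×10⁻⁷ / 0.143 = 1.678×10⁻⁶ mol.
Incident flux: 1.678×10⁻⁶ / 0.693 = 2.421×10⁻⁶ einstein.
Absorbed by unknown: 0.822 × 2.421×10⁻⁶ = 1.990×10⁻⁶ mol.
Φ(unknown) = 1.16×10⁻⁶ / 1.990×10⁻⁶ = 0.58.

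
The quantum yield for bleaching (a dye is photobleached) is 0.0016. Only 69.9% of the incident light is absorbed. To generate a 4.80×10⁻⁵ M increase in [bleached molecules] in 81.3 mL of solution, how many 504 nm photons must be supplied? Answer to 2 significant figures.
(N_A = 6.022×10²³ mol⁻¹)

2.1×10²¹ photons

Product: (4.80×10⁻⁵ M)(0.0813 L) = 3.902×10⁻⁶ mol.
Photons that must be absorbed: 3.902×10⁻⁶ / 0.0016 = 0.002439 mol.
Incident photons needed: 0.002439 / 0.699 = 0.003489 mol.
Photon count: 0.003489 × 6.022×10²³ = 2.1×10²¹.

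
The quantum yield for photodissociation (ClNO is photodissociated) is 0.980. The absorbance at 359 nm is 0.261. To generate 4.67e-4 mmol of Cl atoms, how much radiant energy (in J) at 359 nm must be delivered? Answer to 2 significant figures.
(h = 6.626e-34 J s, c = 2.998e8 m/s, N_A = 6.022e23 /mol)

Product: 4.67e-4 mmol = 4.67e-7 mol.
Photons that must be absorbed: 4.67e-7 / 0.980 = 4.765e-7 mol.
Fraction absorbed: 1 − 10^(−0.261) = 0.4517.
Incident photons needed: 4.765e-7 / 0.4517 = 1.055e-6 mol.
Photon energy: hc/λ = 5.533e-19 J; per mole, 3.332e5 J mol⁻¹.
Energy required: 1.055e-6 × 3.332e5 = 0.35 J.

0.35 J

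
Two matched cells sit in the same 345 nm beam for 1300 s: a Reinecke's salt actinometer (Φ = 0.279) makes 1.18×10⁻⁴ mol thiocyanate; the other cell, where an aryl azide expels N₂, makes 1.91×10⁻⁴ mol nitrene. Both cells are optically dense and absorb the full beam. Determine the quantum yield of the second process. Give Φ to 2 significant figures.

Φ = 0.45

Photons absorbed by the actinometer: 1.18×10⁻⁴ / 0.279 = 4.229×10⁻⁴ mol.
Φ(unknown) = 1.91×10⁻⁴ / 4.229×10⁻⁴ = 0.45.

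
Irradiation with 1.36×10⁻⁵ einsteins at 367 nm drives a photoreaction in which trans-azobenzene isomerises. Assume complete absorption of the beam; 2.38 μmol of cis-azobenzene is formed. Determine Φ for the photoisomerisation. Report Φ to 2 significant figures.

Φ = 0.18

Product: 2.38 μmol = 2.38×10⁻⁶ mol.
Φ = 2.38×10⁻⁶ mol / 1.36×10⁻⁵ mol photons = 0.18.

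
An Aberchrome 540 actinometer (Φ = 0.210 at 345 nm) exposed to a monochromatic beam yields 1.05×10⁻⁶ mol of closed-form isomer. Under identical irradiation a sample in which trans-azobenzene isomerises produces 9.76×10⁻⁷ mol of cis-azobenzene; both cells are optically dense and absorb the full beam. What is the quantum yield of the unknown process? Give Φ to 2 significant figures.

Photons absorbed by the actinometer: 1.05×10⁻⁶ / 0.210 = 5.000×10⁻⁶ mol.
Φ(unknown) = 9.76×10⁻⁷ / 5.000×10⁻⁶ = 0.20.

Φ = 0.20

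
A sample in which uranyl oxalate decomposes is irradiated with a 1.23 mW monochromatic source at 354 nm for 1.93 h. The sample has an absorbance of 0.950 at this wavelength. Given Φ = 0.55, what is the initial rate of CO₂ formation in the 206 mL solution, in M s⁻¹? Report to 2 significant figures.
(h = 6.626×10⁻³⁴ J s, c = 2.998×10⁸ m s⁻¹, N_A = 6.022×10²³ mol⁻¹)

8.6×10⁻⁹ M s⁻¹

Photon energy at 354 nm: hc/λ = (6.626×10⁻³⁴)(2.998×10⁸)/(354×10⁻⁹) = 5.612×10⁻¹⁹ J.
Energy delivered: (1.23 mW)(6948 s) = 8.546 J.
Photons incident: 8.546 / 5.612×10⁻¹⁹ = 1.523×10¹⁹, i.e. 1.523×10¹⁹/6.022×10²³ = 2.529×10⁻⁵ mol.
Fraction absorbed: 1 − 10^(−0.950) = 0.8878.
Photons absorbed: 0.8878 × 2.529×10⁻⁵ = 2.245×10⁻⁵ mol.
Product formed: 0.55 × 2.245×10⁻⁵ = 1.235×10⁻⁵ mol.
Rate: 1.235×10⁻⁵ mol / (6948 s × 0.206 L) = 8.6×10⁻⁹ M s⁻¹.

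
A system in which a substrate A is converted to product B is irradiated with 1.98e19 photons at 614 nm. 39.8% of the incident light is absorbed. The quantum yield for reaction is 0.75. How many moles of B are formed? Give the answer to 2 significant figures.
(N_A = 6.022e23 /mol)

9.8e-6 mol

Moles of photons: 1.98e19 / 6.022e23 = 3.288e-5 mol.
Photons absorbed: 0.398 × 3.288e-5 = 1.309e-5 mol.
Product: Φ × n_abs = 0.75 × 1.309e-5 = 9.818e-6 mol.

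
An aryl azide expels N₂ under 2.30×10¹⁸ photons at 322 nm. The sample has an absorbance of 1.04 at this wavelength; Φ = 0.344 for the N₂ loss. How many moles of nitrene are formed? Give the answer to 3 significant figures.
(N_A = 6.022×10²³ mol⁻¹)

Moles of photons: 2.30×10¹⁸ / 6.022×10²³ = 3.819×10⁻⁶ mol.
Fraction absorbed: 1 − 10^(−1.04) = 0.9088.
Photons absorbed: 0.9088 × 3.819×10⁻⁶ = 3.471×10⁻⁶ mol.
Product: Φ × n_abs = 0.344 × 3.471×10⁻⁶ = 1.194×10⁻⁶ mol.

1.19×10⁻⁶ mol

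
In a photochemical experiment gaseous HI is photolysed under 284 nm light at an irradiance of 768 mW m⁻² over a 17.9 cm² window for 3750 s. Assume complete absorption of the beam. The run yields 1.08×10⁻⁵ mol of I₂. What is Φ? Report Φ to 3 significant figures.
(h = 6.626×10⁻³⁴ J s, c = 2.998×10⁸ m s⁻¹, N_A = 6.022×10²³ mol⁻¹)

Photon energy at 284 nm: hc/λ = (6.626×10⁻³⁴)(2.998×10⁸)/(284×10⁻⁹) = 6.995×10⁻¹⁹ J.
Energy delivered: (768 mW m⁻²)(17.9×10⁻⁴ m²)(3750 s) = 5.155 J.
Photons incident: 5.155 / 6.995×10⁻¹⁹ = 7.370×10¹⁸, i.e. 7.370×10¹⁸/6.022×10²³ = 1.224×10⁻⁵ mol.
Φ = 1.08×10⁻⁵ mol / 1.224×10⁻⁵ mol photons = 0.882.

Φ = 0.882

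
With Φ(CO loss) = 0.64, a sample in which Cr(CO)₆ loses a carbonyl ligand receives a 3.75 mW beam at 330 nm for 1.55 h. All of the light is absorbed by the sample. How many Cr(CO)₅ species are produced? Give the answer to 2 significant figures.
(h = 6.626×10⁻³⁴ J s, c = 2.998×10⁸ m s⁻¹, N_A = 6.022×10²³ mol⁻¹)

Photon energy at 330 nm: hc/λ = (6.626×10⁻³⁴)(2.998×10⁸)/(330×10⁻⁹) = 6.020×10⁻¹⁹ J.
Energy delivered: (3.75 mW)(5580 s) = 20.93 J.
Photons incident: 20.93 / 6.020×10⁻¹⁹ = 3.477×10¹⁹, i.e. 3.477×10¹⁹/6.022×10²³ = 5.774×10⁻⁵ mol.
Product: Φ × n_abs = 0.64 × 5.774×10⁻⁵ = 3.695×10⁻⁵ mol.
As a count: 3.695×10⁻⁵ × 6.022×10²³ = 2.2×10¹⁹.

2.2×10¹⁹ species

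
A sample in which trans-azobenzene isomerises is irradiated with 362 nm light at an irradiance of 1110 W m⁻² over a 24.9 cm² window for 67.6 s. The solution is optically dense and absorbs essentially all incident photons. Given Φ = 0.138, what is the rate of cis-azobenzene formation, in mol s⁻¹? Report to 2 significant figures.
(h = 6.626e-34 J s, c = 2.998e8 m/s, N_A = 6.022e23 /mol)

Photon energy at 362 nm: hc/λ = (6.626e-34)(2.998e8)/(362e-9) = 5.487e-19 J.
Energy delivered: (1110 W m⁻²)(24.9e-4 m²)(67.6 s) = 186.8 J.
Photons incident: 186.8 / 5.487e-19 = 3.404e20, i.e. 3.404e20/6.022e23 = 5.653e-4 mol.
Product formed: 0.138 × 5.653e-4 = 7.801e-5 mol.
Rate: 7.801e-5 / 67.6 s = 1.2e-6 mol s⁻¹.

1.2e-6 mol s⁻¹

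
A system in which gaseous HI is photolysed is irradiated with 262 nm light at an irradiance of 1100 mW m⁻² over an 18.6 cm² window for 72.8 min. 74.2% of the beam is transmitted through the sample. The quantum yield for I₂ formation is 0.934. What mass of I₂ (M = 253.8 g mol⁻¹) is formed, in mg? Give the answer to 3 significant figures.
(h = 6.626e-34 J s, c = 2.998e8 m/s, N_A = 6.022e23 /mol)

Photon energy at 262 nm: hc/λ = (6.626e-34)(2.998e8)/(262e-9) = 7.582e-19 J.
Energy delivered: (1100 mW m⁻²)(18.6e-4 m²)(4368 s) = 8.937 J.
Photons incident: 8.937 / 7.582e-19 = 1.179e19, i.e. 1.179e19/6.022e23 = 1.958e-5 mol.
Fraction absorbed: 1 − 74.2/100 = 0.2580.
Photons absorbed: 0.2580 × 1.958e-5 = 5.052e-6 mol.
Product: Φ × n_abs = 0.934 × 5.052e-6 = 4.719e-6 mol.
Mass: 4.719e-6 × 253.8 = 0.001198 g = 1.20 mg.

1.20 mg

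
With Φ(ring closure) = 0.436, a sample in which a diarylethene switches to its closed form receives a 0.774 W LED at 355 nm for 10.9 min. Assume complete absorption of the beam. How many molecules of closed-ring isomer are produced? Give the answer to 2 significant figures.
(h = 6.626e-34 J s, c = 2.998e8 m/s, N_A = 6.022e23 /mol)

Photon energy at 355 nm: hc/λ = (6.626e-34)(2.998e8)/(355e-9) = 5.596e-19 J.
Energy delivered: (0.774 W)(654 s) = 506.2 J.
Photons incident: 506.2 / 5.596e-19 = 9.046e20, i.e. 9.046e20/6.022e23 = 0.001502 mol.
Product: Φ × n_abs = 0.436 × 0.001502 = 6.549e-4 mol.
As a count: 6.549e-4 × 6.022e23 = 3.9e20.

3.9e20 molecules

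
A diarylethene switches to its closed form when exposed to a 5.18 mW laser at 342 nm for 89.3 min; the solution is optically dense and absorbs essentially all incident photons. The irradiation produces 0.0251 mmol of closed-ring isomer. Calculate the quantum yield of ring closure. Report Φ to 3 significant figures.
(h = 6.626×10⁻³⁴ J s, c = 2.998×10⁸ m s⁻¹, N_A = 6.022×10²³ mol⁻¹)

Product: 0.0251 mmol = 2.51×10⁻⁵ mol.
Photon energy at 342 nm: hc/λ = (6.626×10⁻³⁴)(2.998×10⁸)/(342×10⁻⁹) = 5.808×10⁻¹⁹ J.
Energy delivered: (5.18 mW)(5358 s) = 27.75 J.
Photons incident: 27.75 / 5.808×10⁻¹⁹ = 4.778×10¹⁹, i.e. 4.778×10¹⁹/6.022×10²³ = 7.934×10⁻⁵ mol.
Φ = 2.51×10⁻⁵ mol / 7.934×10⁻⁵ mol photons = 0.316.

Φ = 0.316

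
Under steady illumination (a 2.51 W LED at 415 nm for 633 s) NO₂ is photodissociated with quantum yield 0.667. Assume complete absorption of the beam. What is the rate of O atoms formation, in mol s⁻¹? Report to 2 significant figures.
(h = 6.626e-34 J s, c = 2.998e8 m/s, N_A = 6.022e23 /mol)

Photon energy at 415 nm: hc/λ = (6.626e-34)(2.998e8)/(415e-9) = 4.787e-19 J.
Energy delivered: (2.51 W)(633 s) = 1589 J.
Photons incident: 1589 / 4.787e-19 = 3.319e21, i.e. 3.319e21/6.022e23 = 0.005511 mol.
Product formed: 0.667 × 0.005511 = 0.003676 mol.
Rate: 0.003676 / 633 s = 5.8e-6 mol s⁻¹.

5.8e-6 mol s⁻¹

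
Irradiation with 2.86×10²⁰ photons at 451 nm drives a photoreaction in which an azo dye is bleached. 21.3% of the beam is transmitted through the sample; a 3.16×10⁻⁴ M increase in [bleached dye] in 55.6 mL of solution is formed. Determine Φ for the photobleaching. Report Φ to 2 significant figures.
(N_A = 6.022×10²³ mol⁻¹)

Φ = 0.047

Product: (3.16×10⁻⁴ M)(0.0556 L) = 1.757×10⁻⁵ mol.
Moles of photons: 2.86×10²⁰ / 6.022×10²³ = 4.749×10⁻⁴ mol.
Fraction absorbed: 1 − 21.3/100 = 0.7870.
Photons absorbed: 0.7870 × 4.749×10⁻⁴ = 3.737×10⁻⁴ mol.
Φ = 1.757×10⁻⁵ mol / 3.737×10⁻⁴ mol photons = 0.047.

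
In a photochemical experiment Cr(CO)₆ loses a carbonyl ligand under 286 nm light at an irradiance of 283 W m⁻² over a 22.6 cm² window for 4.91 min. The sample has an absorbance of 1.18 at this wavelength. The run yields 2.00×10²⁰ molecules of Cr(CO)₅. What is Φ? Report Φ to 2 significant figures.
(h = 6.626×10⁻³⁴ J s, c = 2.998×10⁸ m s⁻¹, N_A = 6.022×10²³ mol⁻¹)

Product: 2.00×10²⁰ / 6.022×10²³ = 3.321×10⁻⁴ mol.
Photon energy at 286 nm: hc/λ = (6.626×10⁻³⁴)(2.998×10⁸)/(286×10⁻⁹) = 6.946×10⁻¹⁹ J.
Energy delivered: (283 W m⁻²)(22.6×10⁻⁴ m²)(294.6 s) = 188.4 J.
Photons incident: 188.4 / 6.946×10⁻¹⁹ = 2.712×10²⁰, i.e. 2.712×10²⁰/6.022×10²³ = 4.503×10⁻⁴ mol.
Fraction absorbed: 1 − 10^(−1.18) = 0.9339.
Photons absorbed: 0.9339 × 4.503×10⁻⁴ = 4.205×10⁻⁴ mol.
Φ = 3.321×10⁻⁴ mol / 4.205×10⁻⁴ mol photons = 0.79.

Φ = 0.79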